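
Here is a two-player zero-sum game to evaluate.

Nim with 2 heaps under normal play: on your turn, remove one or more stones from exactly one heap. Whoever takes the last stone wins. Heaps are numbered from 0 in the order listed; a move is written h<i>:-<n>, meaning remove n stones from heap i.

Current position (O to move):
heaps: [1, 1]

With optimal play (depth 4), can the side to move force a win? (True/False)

O winning at [(1,1)]: False

[(1,1)] O move#1: h0:-1:-1/(0,1)*, h1:-1:-1/(1,0)
[(0,1)] X move#2: h1:-1:+1/(0,0)*
[(0,0)] end (terminal -1, O#3); searched (1,1) to 4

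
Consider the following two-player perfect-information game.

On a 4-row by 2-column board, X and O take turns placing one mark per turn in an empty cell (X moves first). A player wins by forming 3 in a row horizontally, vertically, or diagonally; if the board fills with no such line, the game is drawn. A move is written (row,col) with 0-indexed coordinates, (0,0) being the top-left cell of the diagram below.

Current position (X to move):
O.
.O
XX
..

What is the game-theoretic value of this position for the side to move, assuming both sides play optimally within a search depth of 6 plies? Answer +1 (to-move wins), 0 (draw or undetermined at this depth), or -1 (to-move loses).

value(O./.O/XX/.., X) = 0

[O./.O/XX/..] X move#1: (0,1):+0/OX/.O/XX/..*, (1,0):+0/O./XO/XX/.., (3,0):+0/O./.O/XX/X., (3,1):+0/O./.O/XX/.X
[OX/.O/XX/..] O move#2: (1,0):+0/OX/OO/XX/..*, (3,0):+0/OX/.O/XX/O., (3,1):+0/OX/.O/XX/.O
[OX/OO/XX/..] X move#3: (3,0):+0/OX/OO/XX/X.*, (3,1):+0/OX/OO/XX/.X
[OX/OO/XX/X.] O move#4: (3,1):+0/OX/OO/XX/XO*
[OX/OO/XX/XO] end (terminal +0, X#5); searched O./.O/XX/.. to 6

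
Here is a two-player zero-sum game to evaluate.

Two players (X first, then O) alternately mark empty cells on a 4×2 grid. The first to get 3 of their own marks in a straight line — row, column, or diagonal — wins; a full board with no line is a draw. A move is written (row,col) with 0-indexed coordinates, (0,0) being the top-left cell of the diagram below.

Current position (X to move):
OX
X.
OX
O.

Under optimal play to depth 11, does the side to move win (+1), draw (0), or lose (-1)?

[OX/X./OX/O.] X move#1: (1,1):+1/OX/XX/OX/O.*, (3,1):+0/OX/X./OX/OX
[OX/XX/OX/O.] end (terminal -1, O#2); searched OX/X./OX/O. to 11

value(OX/X./OX/O., X) = +1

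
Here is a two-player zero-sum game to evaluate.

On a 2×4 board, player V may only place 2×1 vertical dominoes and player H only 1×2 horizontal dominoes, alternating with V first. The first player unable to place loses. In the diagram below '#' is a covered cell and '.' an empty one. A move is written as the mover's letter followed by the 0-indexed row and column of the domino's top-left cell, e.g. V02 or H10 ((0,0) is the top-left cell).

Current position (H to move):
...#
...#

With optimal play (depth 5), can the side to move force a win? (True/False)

ply 1, H at ...#/...# | H00=+1→##.#/...#*; H01=+1→.###/...#; H10=+1→...#/##.#; H11=+1→...#/.###
ply 2, V at ##.#/...# | V02=-1→####/..##*
ply 3, H at ####/..## | H10=+1→####/####*
ply 4: ####/#### is terminal -1 (V); from ...#/...# depth 5

H winning at [...#/...#]: True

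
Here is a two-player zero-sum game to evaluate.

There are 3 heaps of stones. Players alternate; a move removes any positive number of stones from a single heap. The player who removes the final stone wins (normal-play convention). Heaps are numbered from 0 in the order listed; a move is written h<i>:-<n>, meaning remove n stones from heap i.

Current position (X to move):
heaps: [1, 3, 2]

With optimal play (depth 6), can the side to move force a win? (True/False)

X winning at [(1,3,2)]: False

ply 1, X at (1,3,2) | h0:-1=-1→(0,3,2)*; h1:-1=-1→(1,2,2); h1:-2=-1→(1,1,2); h1:-3=-1→(1,0,2); h2:-1=-1→(1,3,1); h2:-2=-1→(1,3,0)
ply 2, O at (0,3,2) | h1:-1=+1→(0,2,2)*; h1:-2=-1→(0,1,2); h1:-3=-1→(0,0,2); h2:-1=-1→(0,3,1); h2:-2=-1→(0,3,0)
ply 3, X at (0,2,2) | h1:-1=-1→(0,1,2)*; h1:-2=-1→(0,0,2); h2:-1=-1→(0,2,1); h2:-2=-1→(0,2,0)
ply 4, O at (0,1,2) | h1:-1=-1→(0,0,2); h2:-1=+1→(0,1,1)*; h2:-2=-1→(0,1,0)
ply 5, X at (0,1,1) | h1:-1=-1→(0,0,1)*; h2:-1=-1→(0,1,0)
ply 6, O at (0,0,1) | h2:-1=+1→(0,0,0)*
ply 7: (0,0,0) is terminal -1 (X); from (1,3,2) depth 6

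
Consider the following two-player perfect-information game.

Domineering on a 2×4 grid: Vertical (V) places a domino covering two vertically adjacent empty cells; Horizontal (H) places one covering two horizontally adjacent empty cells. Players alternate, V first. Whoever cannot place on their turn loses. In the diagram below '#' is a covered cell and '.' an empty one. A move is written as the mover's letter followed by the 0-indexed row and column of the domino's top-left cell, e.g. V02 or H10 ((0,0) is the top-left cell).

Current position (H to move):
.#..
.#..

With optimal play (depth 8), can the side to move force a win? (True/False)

[.#../.#..] H move#1: H02:+1/.###/.#..*, H12:+1/.#../.###
[.###/.#..] V move#2: V00:-1/####/##..*
[####/##..] H move#3: H12:+1/####/####*
[####/####] end (terminal -1, V#4); searched .#../.#.. to 8

H winning at [.#../.#..]: True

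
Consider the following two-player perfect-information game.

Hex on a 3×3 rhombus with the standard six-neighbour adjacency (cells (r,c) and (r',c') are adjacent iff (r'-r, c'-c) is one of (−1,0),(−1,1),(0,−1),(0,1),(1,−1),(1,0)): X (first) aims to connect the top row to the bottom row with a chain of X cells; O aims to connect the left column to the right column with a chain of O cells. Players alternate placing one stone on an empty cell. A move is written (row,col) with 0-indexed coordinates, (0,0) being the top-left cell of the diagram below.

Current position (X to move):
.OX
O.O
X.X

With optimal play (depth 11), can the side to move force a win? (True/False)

X winning at [.OX/O.O/X.X]: True

ply 1, X at .OX/O.O/X.X | (0,0)=-1→XOX/O.O/X.X; (1,1)=+1→.OX/OXO/X.X*; (2,1)=-1→.OX/O.O/XXX
ply 2: .OX/OXO/X.X is terminal -1 (O); from .OX/O.O/X.X depth 11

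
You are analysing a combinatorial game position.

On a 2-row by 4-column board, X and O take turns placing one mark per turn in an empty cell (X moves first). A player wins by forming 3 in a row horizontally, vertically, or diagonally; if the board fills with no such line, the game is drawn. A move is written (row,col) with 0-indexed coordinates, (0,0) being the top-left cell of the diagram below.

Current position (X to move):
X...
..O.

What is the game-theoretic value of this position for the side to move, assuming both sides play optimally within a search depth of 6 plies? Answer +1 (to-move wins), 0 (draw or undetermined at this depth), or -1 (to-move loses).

p1 X@[X.../..O.]: (0,1)[XX../..O.]+0* (0,2)[X.X./..O.]+0 (0,3)[X..X/..O.]-1 (1,0)[X.../X.O.]+0 (1,1)[X.../.XO.]+0 (1,3)[X.../..OX]+0
p2 O@[XX../..O.]: (0,2)[XXO./..O.]+0* (0,3)[XX.O/..O.]-1 (1,0)[XX../O.O.]-1 (1,1)[XX../.OO.]-1 (1,3)[XX../..OO]-1
p3 X@[XXO./..O.]: (0,3)[XXOX/..O.]-1 (1,0)[XXO./X.O.]+0* (1,1)[XXO./.XO.]+0 (1,3)[XXO./..OX]+0
p4 O@[XXO./X.O.]: (0,3)[XXOO/X.O.]+0* (1,1)[XXO./XOO.]+0 (1,3)[XXO./X.OO]+0
p5 X@[XXOO/X.O.]: (1,1)[XXOO/XXO.]+0* (1,3)[XXOO/X.OX]+0
p6 O@[XXOO/XXO.]: (1,3)[XXOO/XXOO]+0*
p7 X@[XXOO/XXOO] terminal +0; root [X.../..O.] d6

value(X.../..O., X) = 0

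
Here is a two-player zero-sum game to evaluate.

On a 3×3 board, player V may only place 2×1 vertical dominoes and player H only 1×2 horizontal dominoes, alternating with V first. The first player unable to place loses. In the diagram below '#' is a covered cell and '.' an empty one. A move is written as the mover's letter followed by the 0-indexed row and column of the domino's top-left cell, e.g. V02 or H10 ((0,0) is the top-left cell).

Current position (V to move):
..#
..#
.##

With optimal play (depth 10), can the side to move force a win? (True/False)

ply 1, V at ..#/..#/.## | V00=+1→#.#/#.#/.##*; V01=+1→.##/.##/.##; V10=-1→..#/#.#/###
ply 2: #.#/#.#/.## is terminal -1 (H); from ..#/..#/.## depth 10

V winning at [..#/..#/.##]: True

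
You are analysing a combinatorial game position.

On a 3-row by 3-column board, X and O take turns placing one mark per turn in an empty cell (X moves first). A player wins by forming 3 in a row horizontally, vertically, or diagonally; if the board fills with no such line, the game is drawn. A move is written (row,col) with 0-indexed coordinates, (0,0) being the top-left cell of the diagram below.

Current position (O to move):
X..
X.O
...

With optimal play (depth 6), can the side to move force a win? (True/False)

[X../X.O/...] O move#1: (0,1):-1/XO./X.O/..., (0,2):-1/X.O/X.O/..., (1,1):-1/X../XOO/..., (2,0):+0/X../X.O/O..*, (2,1):-1/X../X.O/.O., (2,2):-1/X../X.O/..O
[X../X.O/O..] X move#2: (0,1):-1/XX./X.O/O.., (0,2):+0/X.X/X.O/O..*, (1,1):-1/X../XXO/O.., (2,1):-1/X../X.O/OX., (2,2):+0/X../X.O/O.X
[X.X/X.O/O..] O move#3: (0,1):+0/XOX/X.O/O..*, (1,1):-1/X.X/XOO/O.., (2,1):-1/X.X/X.O/OO., (2,2):-1/X.X/X.O/O.O
[XOX/X.O/O..] X move#4: (1,1):+0/XOX/XXO/O..*, (2,1):+0/XOX/X.O/OX., (2,2):+0/XOX/X.O/O.X
[XOX/XXO/O..] O move#5: (2,1):-1/XOX/XXO/OO., (2,2):+0/XOX/XXO/O.O*
[XOX/XXO/O.O] X move#6: (2,1):+0/XOX/XXO/OXO*
[XOX/XXO/OXO] end (terminal +0, O#7); searched X../X.O/... to 6

O winning at [X../X.O/...]: False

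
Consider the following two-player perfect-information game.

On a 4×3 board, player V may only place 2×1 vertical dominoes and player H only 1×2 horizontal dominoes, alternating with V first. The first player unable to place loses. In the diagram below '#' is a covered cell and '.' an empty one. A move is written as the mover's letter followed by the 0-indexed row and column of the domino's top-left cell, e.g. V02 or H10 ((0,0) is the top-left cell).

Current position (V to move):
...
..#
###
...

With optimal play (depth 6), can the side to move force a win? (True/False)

V winning at [.../..#/###/...]: True

p1 V@[.../..#/###/...]: V00[#../#.#/###/...]-1 V01[.#./.##/###/...]+1*
p2 H@[.#./.##/###/...]: H30[.#./.##/###/##.]-1* H31[.#./.##/###/.##]-1
p3 V@[.#./.##/###/##.]: V00[##./###/###/##.]+1*
p4 H@[##./###/###/##.] terminal -1; root [.../..#/###/...] d6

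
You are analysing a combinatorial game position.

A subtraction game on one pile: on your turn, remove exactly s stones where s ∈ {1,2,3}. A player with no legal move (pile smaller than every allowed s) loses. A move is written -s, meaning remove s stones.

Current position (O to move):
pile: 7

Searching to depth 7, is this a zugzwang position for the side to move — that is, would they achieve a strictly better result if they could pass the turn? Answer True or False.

zugzwang(7, O) = False

ply 1, O at 7 | -1=-1→6; -2=-1→5; -3=+1→4*
ply 2, X at 4 | -1=-1→3*; -2=-1→2; -3=-1→1
ply 3, O at 3 | -1=-1→2; -2=-1→1; -3=+1→0*
ply 4: 0 is terminal -1 (X); from 7 depth 7
pass branch (X moves first from the same position):
  | ply 1, X at 7 | -1=-1→6; -2=-1→5; -3=+1→4*
  | ply 2, O at 4 | -1=-1→3*; -2=-1→2; -3=-1→1
  | ply 3, X at 3 | -1=-1→2; -2=-1→1; -3=+1→0*
  | ply 4: 0 is terminal -1 (O); from 7 depth 7
O moving scores +1; O passing scores -1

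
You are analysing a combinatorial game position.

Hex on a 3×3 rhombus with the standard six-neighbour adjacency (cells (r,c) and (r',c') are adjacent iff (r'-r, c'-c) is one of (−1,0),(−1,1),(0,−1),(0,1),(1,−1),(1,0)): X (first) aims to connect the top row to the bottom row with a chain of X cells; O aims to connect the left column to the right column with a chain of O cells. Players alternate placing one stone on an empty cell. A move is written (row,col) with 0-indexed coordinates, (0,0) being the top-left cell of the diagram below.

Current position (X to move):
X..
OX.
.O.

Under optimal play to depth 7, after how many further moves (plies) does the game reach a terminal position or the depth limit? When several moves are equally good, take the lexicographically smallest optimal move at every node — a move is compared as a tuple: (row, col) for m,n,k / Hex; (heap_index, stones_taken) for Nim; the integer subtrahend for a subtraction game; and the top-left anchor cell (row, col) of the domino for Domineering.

[X../OX./.O.] X move#1: (0,1):-1/XX./OX./.O., (0,2):-1/X.X/OX./.O., (1,2):+1/X../OXX/.O.*, (2,0):+1/X../OX./XO., (2,2):+1/X../OX./.OX
[X../OXX/.O.] O move#2: (0,1):-1/XO./OXX/.O.*, (0,2):-1/X.O/OXX/.O., (2,0):-1/X../OXX/OO., (2,2):-1/X../OXX/.OO
[XO./OXX/.O.] X move#3: (0,2):+1/XOX/OXX/.O.*, (2,0):-1/XO./OXX/XO., (2,2):-1/XO./OXX/.OX
[XOX/OXX/.O.] O move#4: (2,0):-1/XOX/OXX/OO.*, (2,2):-1/XOX/OXX/.OO
[XOX/OXX/OO.] X move#5: (2,2):+1/XOX/OXX/OOX*
[XOX/OXX/OOX] end (terminal -1, O#6); searched X../OX./.O. to 7

PV length from [X../OX./.O.]: 5 plies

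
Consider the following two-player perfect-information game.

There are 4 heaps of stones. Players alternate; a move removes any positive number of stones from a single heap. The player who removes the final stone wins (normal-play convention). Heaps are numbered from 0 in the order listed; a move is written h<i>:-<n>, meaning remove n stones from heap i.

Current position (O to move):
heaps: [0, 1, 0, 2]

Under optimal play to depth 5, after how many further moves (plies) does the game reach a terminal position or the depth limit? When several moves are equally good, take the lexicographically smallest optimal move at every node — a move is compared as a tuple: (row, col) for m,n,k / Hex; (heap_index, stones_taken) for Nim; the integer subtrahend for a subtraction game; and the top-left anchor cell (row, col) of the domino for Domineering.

PV length from [(0,1,0,2)]: 3 plies

ply 1, O at (0,1,0,2) | h1:-1=-1→(0,0,0,2); h3:-1=+1→(0,1,0,1)*; h3:-2=-1→(0,1,0,0)
ply 2, X at (0,1,0,1) | h1:-1=-1→(0,0,0,1)*; h3:-1=-1→(0,1,0,0)
ply 3, O at (0,0,0,1) | h3:-1=+1→(0,0,0,0)*
ply 4: (0,0,0,0) is terminal -1 (X); from (0,1,0,2) depth 5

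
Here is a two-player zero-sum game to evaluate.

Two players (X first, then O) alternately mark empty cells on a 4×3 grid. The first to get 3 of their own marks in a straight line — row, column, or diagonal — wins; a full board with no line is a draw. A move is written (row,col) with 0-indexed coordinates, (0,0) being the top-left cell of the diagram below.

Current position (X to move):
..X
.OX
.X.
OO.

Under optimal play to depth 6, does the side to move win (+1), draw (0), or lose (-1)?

p1 X@[..X/.OX/.X./OO.]: (0,0)[X.X/.OX/.X./OO.]-1 (0,1)[.XX/.OX/.X./OO.]-1 (1,0)[..X/XOX/.X./OO.]-1 (2,0)[..X/.OX/XX./OO.]-1 (2,2)[..X/.OX/.XX/OO.]+1* (3,2)[..X/.OX/.X./OOX]+1
p2 O@[..X/.OX/.XX/OO.] terminal -1; root [..X/.OX/.X./OO.] d6

value(..X/.OX/.X./OO., X) = +1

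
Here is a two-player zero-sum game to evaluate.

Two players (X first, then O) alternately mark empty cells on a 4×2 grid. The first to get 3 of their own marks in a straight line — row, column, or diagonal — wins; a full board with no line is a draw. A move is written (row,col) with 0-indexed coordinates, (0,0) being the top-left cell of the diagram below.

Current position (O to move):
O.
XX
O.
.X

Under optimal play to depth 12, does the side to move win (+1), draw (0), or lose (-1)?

ply 1, O at O./XX/O./.X | (0,1)=-1→OO/XX/O./.X; (2,1)=+0→O./XX/OO/.X*; (3,0)=-1→O./XX/O./OX
ply 2, X at O./XX/OO/.X | (0,1)=+0→OX/XX/OO/.X*; (3,0)=+0→O./XX/OO/XX
ply 3, O at OX/XX/OO/.X | (3,0)=+0→OX/XX/OO/OX*
ply 4: OX/XX/OO/OX is terminal +0 (X); from O./XX/O./.X depth 12

value(O./XX/O./.X, O) = 0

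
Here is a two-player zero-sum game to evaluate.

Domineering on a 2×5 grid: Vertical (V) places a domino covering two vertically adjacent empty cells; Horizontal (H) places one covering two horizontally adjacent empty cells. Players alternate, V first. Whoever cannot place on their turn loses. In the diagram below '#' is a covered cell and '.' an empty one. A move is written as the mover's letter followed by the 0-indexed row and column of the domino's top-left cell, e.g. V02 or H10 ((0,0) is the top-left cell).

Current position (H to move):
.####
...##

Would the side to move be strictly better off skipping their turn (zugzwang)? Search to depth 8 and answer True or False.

[.####/...##] H move#1: H10:+1/.####/##.##*, H11:-1/.####/.####
[.####/##.##] end (terminal -1, V#2); searched .####/...## to 8
pass branch (V moves first from the same position):
  | [.####/...##] V move#1: V00:-1/#####/#..##*
  | [#####/#..##] H move#2: H11:+1/#####/#####*
  | [#####/#####] end (terminal -1, V#3); searched .####/...## to 8
H moving scores +1; H passing scores +1

zugzwang(.####/...##, H) = False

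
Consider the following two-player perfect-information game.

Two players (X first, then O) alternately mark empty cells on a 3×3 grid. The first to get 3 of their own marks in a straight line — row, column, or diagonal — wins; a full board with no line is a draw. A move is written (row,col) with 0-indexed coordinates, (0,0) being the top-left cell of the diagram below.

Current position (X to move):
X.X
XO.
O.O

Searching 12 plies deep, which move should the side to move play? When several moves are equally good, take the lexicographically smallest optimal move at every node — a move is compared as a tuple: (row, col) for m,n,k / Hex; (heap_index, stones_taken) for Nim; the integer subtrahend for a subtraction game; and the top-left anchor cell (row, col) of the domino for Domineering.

X's best at [X.X/XO./O.O]: (0,1)

[X.X/XO./O.O] X move#1: (0,1):+1/XXX/XO./O.O*, (1,2):-1/X.X/XOX/O.O, (2,1):+0/X.X/XO./OXO
[XXX/XO./O.O] end (terminal -1, O#2); searched X.X/XO./O.O to 12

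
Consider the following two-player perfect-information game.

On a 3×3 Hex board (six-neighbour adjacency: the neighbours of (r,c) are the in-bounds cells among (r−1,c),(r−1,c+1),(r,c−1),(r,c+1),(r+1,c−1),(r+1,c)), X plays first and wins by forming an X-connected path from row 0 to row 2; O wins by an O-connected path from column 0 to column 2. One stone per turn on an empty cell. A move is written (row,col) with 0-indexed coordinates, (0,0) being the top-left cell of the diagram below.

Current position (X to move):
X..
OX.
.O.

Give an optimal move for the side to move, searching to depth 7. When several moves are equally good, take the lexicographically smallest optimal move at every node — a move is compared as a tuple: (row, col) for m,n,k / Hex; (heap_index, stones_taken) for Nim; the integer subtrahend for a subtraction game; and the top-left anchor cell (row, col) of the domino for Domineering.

[X../OX./.O.] X move#1: (0,1):-1/XX./OX./.O., (0,2):-1/X.X/OX./.O., (1,2):+1/X../OXX/.O.*, (2,0):+1/X../OX./XO., (2,2):+1/X../OX./.OX
[X../OXX/.O.] O move#2: (0,1):-1/XO./OXX/.O.*, (0,2):-1/X.O/OXX/.O., (2,0):-1/X../OXX/OO., (2,2):-1/X../OXX/.OO
[XO./OXX/.O.] X move#3: (0,2):+1/XOX/OXX/.O.*, (2,0):-1/XO./OXX/XO., (2,2):-1/XO./OXX/.OX
[XOX/OXX/.O.] O move#4: (2,0):-1/XOX/OXX/OO.*, (2,2):-1/XOX/OXX/.OO
[XOX/OXX/OO.] X move#5: (2,2):+1/XOX/OXX/OOX*
[XOX/OXX/OOX] end (terminal -1, O#6); searched X../OX./.O. to 7

X's best at [X../OX./.O.]: (1,2)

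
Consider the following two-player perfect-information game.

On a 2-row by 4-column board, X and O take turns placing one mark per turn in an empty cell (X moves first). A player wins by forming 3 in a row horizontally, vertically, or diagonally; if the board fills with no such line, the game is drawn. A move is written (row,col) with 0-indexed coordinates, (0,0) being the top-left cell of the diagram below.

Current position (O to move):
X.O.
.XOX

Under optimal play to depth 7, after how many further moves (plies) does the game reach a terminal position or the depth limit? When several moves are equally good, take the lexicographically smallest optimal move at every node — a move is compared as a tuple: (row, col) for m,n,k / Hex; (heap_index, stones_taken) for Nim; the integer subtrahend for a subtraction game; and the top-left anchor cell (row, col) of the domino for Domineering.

ply 1, O at X.O./.XOX | (0,1)=+0→XOO./.XOX*; (0,3)=+0→X.OO/.XOX; (1,0)=+0→X.O./OXOX
ply 2, X at XOO./.XOX | (0,3)=+0→XOOX/.XOX*; (1,0)=-1→XOO./XXOX
ply 3, O at XOOX/.XOX | (1,0)=+0→XOOX/OXOX*
ply 4: XOOX/OXOX is terminal +0 (X); from X.O./.XOX depth 7

PV length from [X.O./.XOX]: 3 plies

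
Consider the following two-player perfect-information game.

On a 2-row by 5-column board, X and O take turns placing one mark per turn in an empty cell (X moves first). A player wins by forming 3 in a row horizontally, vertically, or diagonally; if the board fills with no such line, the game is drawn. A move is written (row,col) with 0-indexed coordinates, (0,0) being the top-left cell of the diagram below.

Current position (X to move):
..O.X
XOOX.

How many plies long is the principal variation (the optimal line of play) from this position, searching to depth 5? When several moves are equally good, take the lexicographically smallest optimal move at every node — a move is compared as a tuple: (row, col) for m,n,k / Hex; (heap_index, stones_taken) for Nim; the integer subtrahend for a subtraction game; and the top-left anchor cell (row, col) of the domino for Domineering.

PV length from [..O.X/XOOX.]: 4 plies

ply 1, X at ..O.X/XOOX. | (0,0)=+0→X.O.X/XOOX.*; (0,1)=+0→.XO.X/XOOX.; (0,3)=+0→..OXX/XOOX.; (1,4)=-1→..O.X/XOOXX
ply 2, O at X.O.X/XOOX. | (0,1)=+0→XOO.X/XOOX.*; (0,3)=+0→X.OOX/XOOX.; (1,4)=+0→X.O.X/XOOXO
ply 3, X at XOO.X/XOOX. | (0,3)=+0→XOOXX/XOOX.*; (1,4)=-1→XOO.X/XOOXX
ply 4, O at XOOXX/XOOX. | (1,4)=+0→XOOXX/XOOXO*
ply 5: XOOXX/XOOXO is terminal +0 (X); from ..O.X/XOOX. depth 5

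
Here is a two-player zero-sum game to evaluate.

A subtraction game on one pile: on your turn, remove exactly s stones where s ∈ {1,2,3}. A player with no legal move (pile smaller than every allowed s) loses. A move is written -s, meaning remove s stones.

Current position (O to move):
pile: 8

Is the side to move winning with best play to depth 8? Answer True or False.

O winning at [8]: False

p1 O@[8]: -1[7]-1* -2[6]-1 -3[5]-1
p2 X@[7]: -1[6]-1 -2[5]-1 -3[4]+1*
p3 O@[4]: -1[3]-1* -2[2]-1 -3[1]-1
p4 X@[3]: -1[2]-1 -2[1]-1 -3[0]+1*
p5 O@[0] terminal -1; root [8] d8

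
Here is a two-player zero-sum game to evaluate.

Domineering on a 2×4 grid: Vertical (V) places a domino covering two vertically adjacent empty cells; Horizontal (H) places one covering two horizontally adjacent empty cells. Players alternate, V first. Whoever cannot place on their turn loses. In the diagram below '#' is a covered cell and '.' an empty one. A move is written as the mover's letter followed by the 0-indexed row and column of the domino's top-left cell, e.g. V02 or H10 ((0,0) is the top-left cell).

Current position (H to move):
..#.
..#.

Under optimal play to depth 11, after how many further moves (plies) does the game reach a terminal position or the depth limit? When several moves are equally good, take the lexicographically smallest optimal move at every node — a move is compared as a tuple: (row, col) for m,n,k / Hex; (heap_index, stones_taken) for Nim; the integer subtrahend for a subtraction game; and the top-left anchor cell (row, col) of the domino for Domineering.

PV length from [..#./..#.]: 3 plies

[..#./..#.] H move#1: H00:+1/###./..#.*, H10:+1/..#./###.
[###./..#.] V move#2: V03:-1/####/..##*
[####/..##] H move#3: H10:+1/####/####*
[####/####] end (terminal -1, V#4); searched ..#./..#. to 11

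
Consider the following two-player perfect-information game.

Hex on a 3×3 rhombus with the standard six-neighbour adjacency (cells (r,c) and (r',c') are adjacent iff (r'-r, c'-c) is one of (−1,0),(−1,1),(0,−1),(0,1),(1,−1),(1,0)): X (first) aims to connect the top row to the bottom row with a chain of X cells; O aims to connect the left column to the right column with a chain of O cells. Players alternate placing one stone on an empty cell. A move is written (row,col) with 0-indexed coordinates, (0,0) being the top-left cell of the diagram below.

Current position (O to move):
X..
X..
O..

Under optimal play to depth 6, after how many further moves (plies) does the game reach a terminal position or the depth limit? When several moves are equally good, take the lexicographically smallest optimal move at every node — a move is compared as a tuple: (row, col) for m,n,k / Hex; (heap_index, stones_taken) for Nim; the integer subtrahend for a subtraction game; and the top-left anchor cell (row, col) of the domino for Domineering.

PV length from [X../X../O..]: 3 plies

p1 O@[X../X../O..]: (0,1)[XO./X../O..]-1 (0,2)[X.O/X../O..]+1* (1,1)[X../XO./O..]+1 (1,2)[X../X.O/O..]+1 (2,1)[X../X../OO.]+1 (2,2)[X../X../O.O]+1
p2 X@[X.O/X../O..]: (0,1)[XXO/X../O..]-1* (1,1)[X.O/XX./O..]-1 (1,2)[X.O/X.X/O..]-1 (2,1)[X.O/X../OX.]-1 (2,2)[X.O/X../O.X]-1
p3 O@[XXO/X../O..]: (1,1)[XXO/XO./O..]+1* (1,2)[XXO/X.O/O..]+1 (2,1)[XXO/X../OO.]+1 (2,2)[XXO/X../O.O]+1
p4 X@[XXO/XO./O..] terminal -1; root [X../X../O..] d6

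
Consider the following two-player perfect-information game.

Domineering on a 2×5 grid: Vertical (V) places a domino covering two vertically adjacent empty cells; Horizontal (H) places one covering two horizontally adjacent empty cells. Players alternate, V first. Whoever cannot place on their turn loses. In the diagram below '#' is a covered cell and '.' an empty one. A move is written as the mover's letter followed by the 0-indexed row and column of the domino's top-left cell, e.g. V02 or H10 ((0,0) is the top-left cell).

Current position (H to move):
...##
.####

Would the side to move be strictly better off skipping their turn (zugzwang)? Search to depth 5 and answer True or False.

zugzwang(...##/.####, H) = False

p1 H@[...##/.####]: H00[##.##/.####]+1* H01[.####/.####]-1
p2 V@[##.##/.####] terminal -1; root [...##/.####] d5
if H skipped the turn, V would face:
~ p1 V@[...##/.####]: V00[#..##/#####]-1*
~ p2 H@[#..##/#####]: H01[#####/#####]+1*
~ p3 V@[#####/#####] terminal -1; root [...##/.####] d5
compare (H): move=+1 vs pass=+1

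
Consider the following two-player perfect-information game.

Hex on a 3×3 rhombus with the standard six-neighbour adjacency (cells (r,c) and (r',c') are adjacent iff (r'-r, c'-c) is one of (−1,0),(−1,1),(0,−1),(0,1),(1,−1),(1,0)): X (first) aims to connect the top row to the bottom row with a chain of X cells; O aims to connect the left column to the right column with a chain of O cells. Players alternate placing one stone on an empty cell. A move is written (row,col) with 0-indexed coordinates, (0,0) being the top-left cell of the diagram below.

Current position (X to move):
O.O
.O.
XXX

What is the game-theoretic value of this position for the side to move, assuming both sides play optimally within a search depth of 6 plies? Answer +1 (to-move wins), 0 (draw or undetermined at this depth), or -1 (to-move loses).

[O.O/.O./XXX] X move#1: (0,1):-1/OXO/.O./XXX*, (1,0):-1/O.O/XO./XXX, (1,2):-1/O.O/.OX/XXX
[OXO/.O./XXX] O move#2: (1,0):+1/OXO/OO./XXX*, (1,2):-1/OXO/.OO/XXX
[OXO/OO./XXX] end (terminal -1, X#3); searched O.O/.O./XXX to 6

value(O.O/.O./XXX, X) = -1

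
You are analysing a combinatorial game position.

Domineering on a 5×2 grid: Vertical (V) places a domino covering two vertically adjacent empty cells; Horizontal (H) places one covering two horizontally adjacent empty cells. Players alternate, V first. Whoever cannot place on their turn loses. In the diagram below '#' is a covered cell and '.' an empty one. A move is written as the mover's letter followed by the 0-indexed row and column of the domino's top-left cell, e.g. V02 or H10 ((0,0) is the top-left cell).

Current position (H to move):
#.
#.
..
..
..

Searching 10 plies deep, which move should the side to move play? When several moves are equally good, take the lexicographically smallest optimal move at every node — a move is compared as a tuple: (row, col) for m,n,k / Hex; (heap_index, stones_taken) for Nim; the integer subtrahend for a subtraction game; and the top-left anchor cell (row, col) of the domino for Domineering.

[#./#./../../..] H move#1: H20:-1/#./#./##/../.., H30:+1/#./#./../##/..*, H40:-1/#./#./../../##
[#./#./../##/..] V move#2: V01:-1/##/##/../##/..*, V11:-1/#./##/.#/##/..
[##/##/../##/..] H move#3: H20:+1/##/##/##/##/..*, H40:+1/##/##/../##/##
[##/##/##/##/..] end (terminal -1, V#4); searched #./#./../../.. to 10

H's best at [#./#./../../..]: H30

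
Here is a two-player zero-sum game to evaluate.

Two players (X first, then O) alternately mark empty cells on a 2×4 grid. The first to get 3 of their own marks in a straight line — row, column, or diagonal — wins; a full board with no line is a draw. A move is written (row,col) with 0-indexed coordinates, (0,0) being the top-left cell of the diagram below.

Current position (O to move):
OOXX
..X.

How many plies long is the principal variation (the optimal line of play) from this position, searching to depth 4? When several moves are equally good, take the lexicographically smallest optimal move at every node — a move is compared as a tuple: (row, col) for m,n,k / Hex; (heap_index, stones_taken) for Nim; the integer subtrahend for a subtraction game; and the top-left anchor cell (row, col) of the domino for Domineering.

PV length from [OOXX/..X.]: 3 plies

[OOXX/..X.] O move#1: (1,0):+0/OOXX/O.X.*, (1,1):+0/OOXX/.OX., (1,3):+0/OOXX/..XO
[OOXX/O.X.] X move#2: (1,1):+0/OOXX/OXX.*, (1,3):+0/OOXX/O.XX
[OOXX/OXX.] O move#3: (1,3):+0/OOXX/OXXO*
[OOXX/OXXO] end (terminal +0, X#4); searched OOXX/..X. to 4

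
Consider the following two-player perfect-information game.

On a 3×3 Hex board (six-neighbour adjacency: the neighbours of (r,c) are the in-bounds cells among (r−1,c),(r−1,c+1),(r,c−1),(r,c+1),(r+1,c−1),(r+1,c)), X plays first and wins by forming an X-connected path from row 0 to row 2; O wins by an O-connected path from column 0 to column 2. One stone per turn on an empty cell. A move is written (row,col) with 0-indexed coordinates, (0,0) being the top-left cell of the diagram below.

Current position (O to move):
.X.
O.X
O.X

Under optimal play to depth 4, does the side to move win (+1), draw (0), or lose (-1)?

value(.X./O.X/O.X, O) = -1

[.X./O.X/O.X] O move#1: (0,0):-1/OX./O.X/O.X*, (0,2):-1/.XO/O.X/O.X, (1,1):-1/.X./OOX/O.X, (2,1):-1/.X./O.X/OOX
[OX./O.X/O.X] X move#2: (0,2):+1/OXX/O.X/O.X*, (1,1):+1/OX./OXX/O.X, (2,1):+1/OX./O.X/OXX
[OXX/O.X/O.X] end (terminal -1, O#3); searched .X./O.X/O.X to 4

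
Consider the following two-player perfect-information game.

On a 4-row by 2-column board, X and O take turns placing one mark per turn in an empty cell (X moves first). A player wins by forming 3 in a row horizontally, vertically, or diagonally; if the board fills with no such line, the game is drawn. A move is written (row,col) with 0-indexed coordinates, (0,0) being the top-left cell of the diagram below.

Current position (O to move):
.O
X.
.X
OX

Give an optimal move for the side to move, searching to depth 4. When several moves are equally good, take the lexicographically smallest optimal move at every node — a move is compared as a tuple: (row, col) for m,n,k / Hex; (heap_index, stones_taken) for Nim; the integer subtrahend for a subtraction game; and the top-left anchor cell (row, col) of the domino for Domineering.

[.O/X./.X/OX] O move#1: (0,0):-1/OO/X./.X/OX, (1,1):+0/.O/XO/.X/OX*, (2,0):-1/.O/X./OX/OX
[.O/XO/.X/OX] X move#2: (0,0):+0/XO/XO/.X/OX*, (2,0):+0/.O/XO/XX/OX
[XO/XO/.X/OX] O move#3: (2,0):+0/XO/XO/OX/OX*
[XO/XO/OX/OX] end (terminal +0, X#4); searched .O/X./.X/OX to 4

O's best at [.O/X./.X/OX]: (1,1)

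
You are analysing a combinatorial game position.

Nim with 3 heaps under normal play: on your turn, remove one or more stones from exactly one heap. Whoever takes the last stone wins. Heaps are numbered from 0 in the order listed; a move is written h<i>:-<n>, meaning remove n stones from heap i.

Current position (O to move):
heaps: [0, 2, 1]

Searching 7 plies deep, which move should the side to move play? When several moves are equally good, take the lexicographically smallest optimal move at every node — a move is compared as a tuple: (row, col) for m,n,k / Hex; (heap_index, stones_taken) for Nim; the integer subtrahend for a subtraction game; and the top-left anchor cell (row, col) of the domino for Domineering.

[(0,2,1)] O move#1: h1:-1:+1/(0,1,1)*, h1:-2:-1/(0,0,1), h2:-1:-1/(0,2,0)
[(0,1,1)] X move#2: h1:-1:-1/(0,0,1)*, h2:-1:-1/(0,1,0)
[(0,0,1)] O move#3: h2:-1:+1/(0,0,0)*
[(0,0,0)] end (terminal -1, X#4); searched (0,2,1) to 7

O's best at [(0,2,1)]: h1:-1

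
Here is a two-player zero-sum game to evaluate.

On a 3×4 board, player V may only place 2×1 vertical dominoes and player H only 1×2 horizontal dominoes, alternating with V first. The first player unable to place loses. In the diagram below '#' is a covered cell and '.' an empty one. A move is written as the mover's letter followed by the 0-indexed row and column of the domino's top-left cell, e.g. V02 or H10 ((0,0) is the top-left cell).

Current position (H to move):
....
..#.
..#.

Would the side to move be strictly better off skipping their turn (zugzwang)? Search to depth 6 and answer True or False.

ply 1, H at ..../..#./..#. | H00=-1→##../..#./..#.; H01=-1→.##./..#./..#.; H02=-1→..##/..#./..#.; H10=+1→..../###./..#.*; H20=-1→..../..#./###.
ply 2, V at ..../###./..#. | V03=-1→...#/####/..#.*; V13=-1→..../####/..##
ply 3, H at ...#/####/..#. | H00=+1→##.#/####/..#.*; H01=+1→.###/####/..#.; H20=+1→...#/####/###.
ply 4: ##.#/####/..#. is terminal -1 (V); from ..../..#./..#. depth 6
suppose H passes — search the same position with V to move:
pass> ply 1, V at ..../..#./..#. | V00=+1→#.../#.#./..#.*; V01=+1→.#../.##./..#.; V03=-1→...#/..##/..#.; V10=+1→..../#.#./#.#.; V11=+1→..../.##./.##.; V13=-1→..../..##/..##
pass> ply 2, H at #.../#.#./..#. | H01=-1→###./#.#./..#.*; H02=-1→#.##/#.#./..#.; H20=-1→#.../#.#./###.
pass> ply 3, V at ###./#.#./..#. | V03=-1→####/#.##/..#.; V11=+1→###./###./.##.*; V13=-1→###./#.##/..##
pass> ply 4: ###./###./.##. is terminal -1 (H); from ..../..#./..#. depth 6
for H: play +1, pass -1

zugzwang(..../..#./..#., H) = False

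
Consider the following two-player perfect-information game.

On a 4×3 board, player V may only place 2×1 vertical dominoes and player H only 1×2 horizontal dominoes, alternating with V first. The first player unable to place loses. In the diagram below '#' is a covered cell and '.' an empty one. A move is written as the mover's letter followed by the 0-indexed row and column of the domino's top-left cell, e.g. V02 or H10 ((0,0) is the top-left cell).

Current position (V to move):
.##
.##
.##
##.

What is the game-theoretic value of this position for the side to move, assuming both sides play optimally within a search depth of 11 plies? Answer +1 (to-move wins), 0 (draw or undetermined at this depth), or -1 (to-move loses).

value(.##/.##/.##/##., V) = +1

p1 V@[.##/.##/.##/##.]: V00[###/###/.##/##.]+1* V10[.##/###/###/##.]+1
p2 H@[###/###/.##/##.] terminal -1; root [.##/.##/.##/##.] d11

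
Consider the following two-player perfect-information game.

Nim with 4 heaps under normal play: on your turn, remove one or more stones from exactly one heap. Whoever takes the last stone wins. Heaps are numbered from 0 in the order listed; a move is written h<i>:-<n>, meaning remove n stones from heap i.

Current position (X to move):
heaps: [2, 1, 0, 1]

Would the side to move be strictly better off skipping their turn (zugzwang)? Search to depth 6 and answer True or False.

zugzwang((2,1,0,1), X) = False

[(2,1,0,1)] X move#1: h0:-1:-1/(1,1,0,1), h0:-2:+1/(0,1,0,1)*, h1:-1:-1/(2,0,0,1), h3:-1:-1/(2,1,0,0)
[(0,1,0,1)] O move#2: h1:-1:-1/(0,0,0,1)*, h3:-1:-1/(0,1,0,0)
[(0,0,0,1)] X move#3: h3:-1:+1/(0,0,0,0)*
[(0,0,0,0)] end (terminal -1, O#4); searched (2,1,0,1) to 6
suppose X passes — search the same position with O to move:
pass> [(2,1,0,1)] O move#1: h0:-1:-1/(1,1,0,1), h0:-2:+1/(0,1,0,1)*, h1:-1:-1/(2,0,0,1), h3:-1:-1/(2,1,0,0)
pass> [(0,1,0,1)] X move#2: h1:-1:-1/(0,0,0,1)*, h3:-1:-1/(0,1,0,0)
pass> [(0,0,0,1)] O move#3: h3:-1:+1/(0,0,0,0)*
pass> [(0,0,0,0)] end (terminal -1, X#4); searched (2,1,0,1) to 6
for X: play +1, pass -1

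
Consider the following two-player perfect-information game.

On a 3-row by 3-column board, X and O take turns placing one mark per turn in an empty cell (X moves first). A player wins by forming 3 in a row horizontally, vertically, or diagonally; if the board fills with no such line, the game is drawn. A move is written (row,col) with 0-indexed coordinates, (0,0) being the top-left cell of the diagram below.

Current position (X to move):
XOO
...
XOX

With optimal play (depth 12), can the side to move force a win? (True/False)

p1 X@[XOO/.../XOX]: (1,0)[XOO/X../XOX]+1* (1,1)[XOO/.X./XOX]+1 (1,2)[XOO/..X/XOX]-1
p2 O@[XOO/X../XOX] terminal -1; root [XOO/.../XOX] d12

X winning at [XOO/.../XOX]: True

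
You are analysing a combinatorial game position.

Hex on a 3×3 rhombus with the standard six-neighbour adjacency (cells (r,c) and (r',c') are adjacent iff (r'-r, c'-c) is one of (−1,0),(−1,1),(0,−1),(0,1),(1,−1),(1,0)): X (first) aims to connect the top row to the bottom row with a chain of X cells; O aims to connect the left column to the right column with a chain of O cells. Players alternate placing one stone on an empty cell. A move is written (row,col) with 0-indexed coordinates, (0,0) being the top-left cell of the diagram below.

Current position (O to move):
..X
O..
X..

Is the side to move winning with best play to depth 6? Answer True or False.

O winning at [..X/O../X..]: False

p1 O@[..X/O../X..]: (0,0)[O.X/O../X..]-1* (0,1)[.OX/O../X..]-1 (1,1)[..X/OO./X..]-1 (1,2)[..X/O.O/X..]-1 (2,1)[..X/O../XO.]-1 (2,2)[..X/O../X.O]-1
p2 X@[O.X/O../X..]: (0,1)[OXX/O../X..]+1* (1,1)[O.X/OX./X..]+1 (1,2)[O.X/O.X/X..]+1 (2,1)[O.X/O../XX.]+1 (2,2)[O.X/O../X.X]+1
p3 O@[OXX/O../X..]: (1,1)[OXX/OO./X..]-1* (1,2)[OXX/O.O/X..]-1 (2,1)[OXX/O../XO.]-1 (2,2)[OXX/O../X.O]-1
p4 X@[OXX/OO./X..]: (1,2)[OXX/OOX/X..]+1* (2,1)[OXX/OO./XX.]-1 (2,2)[OXX/OO./X.X]-1
p5 O@[OXX/OOX/X..]: (2,1)[OXX/OOX/XO.]-1* (2,2)[OXX/OOX/X.O]-1
p6 X@[OXX/OOX/XO.]: (2,2)[OXX/OOX/XOX]+1*
p7 O@[OXX/OOX/XOX] terminal -1; root [..X/O../X..] d6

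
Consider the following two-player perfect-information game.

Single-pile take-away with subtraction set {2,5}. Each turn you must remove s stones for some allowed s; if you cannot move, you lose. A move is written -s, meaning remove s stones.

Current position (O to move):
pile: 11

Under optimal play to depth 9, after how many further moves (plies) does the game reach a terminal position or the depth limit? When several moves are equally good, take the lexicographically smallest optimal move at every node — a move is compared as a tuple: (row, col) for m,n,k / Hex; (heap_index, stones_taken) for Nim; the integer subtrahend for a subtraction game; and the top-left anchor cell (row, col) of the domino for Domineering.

PV length from [11]: 4 plies

ply 1, O at 11 | -2=-1→9*; -5=-1→6
ply 2, X at 9 | -2=+1→7*; -5=+1→4
ply 3, O at 7 | -2=-1→5*; -5=-1→2
ply 4, X at 5 | -2=-1→3; -5=+1→0*
ply 5: 0 is terminal -1 (O); from 11 depth 9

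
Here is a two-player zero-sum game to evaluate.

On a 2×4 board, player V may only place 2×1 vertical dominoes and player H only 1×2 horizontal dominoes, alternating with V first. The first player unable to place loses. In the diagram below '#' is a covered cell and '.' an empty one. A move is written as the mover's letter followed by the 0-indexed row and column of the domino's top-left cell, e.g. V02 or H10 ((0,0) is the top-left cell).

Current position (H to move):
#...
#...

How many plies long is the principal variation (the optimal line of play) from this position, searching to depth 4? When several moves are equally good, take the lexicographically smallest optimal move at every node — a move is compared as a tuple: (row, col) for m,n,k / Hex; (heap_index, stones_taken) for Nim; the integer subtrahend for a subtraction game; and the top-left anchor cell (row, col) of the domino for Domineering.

ply 1, H at #.../#... | H01=+1→###./#...*; H02=+1→#.##/#...; H11=+1→#.../###.; H12=+1→#.../#.##
ply 2, V at ###./#... | V03=-1→####/#..#*
ply 3, H at ####/#..# | H11=+1→####/####*
ply 4: ####/#### is terminal -1 (V); from #.../#... depth 4

PV length from [#.../#...]: 3 plies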